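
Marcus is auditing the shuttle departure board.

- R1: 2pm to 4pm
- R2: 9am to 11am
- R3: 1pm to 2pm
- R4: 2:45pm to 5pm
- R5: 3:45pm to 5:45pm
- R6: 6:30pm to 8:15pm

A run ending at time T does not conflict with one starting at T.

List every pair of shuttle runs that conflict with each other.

Sorted by start: R2, R3, R1, R4, R5, R6.
R3 starts after R2 ends — done with R2.
R1 starts exactly when R3 ends (back-to-back, no overlap) — done with R3.
R4 starts before R1 ends → R1 and R4 overlap.
R5 starts before R1 ends → R1 and R5 overlap.
R6 starts after R1 ends.
R5 starts before R4 ends → R4 and R5 overlap.
R6 starts after R4 ends.
R6 starts after R5 ends.

R1 & R4, R1 & R5, R4 & R5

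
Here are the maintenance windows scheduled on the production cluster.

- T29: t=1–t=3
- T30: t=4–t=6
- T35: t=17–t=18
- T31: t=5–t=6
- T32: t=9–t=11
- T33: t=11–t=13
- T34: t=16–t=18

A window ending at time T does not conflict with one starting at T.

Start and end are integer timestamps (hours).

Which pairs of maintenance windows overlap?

T30 & T31, T34 & T35

Sorted by start: T29, T30, T31, T32, T33, T34, T35.
T30 starts after T29 ends — done with T29.
T31 starts before T30 ends → T30 and T31 overlap.
T32 starts after T30 ends — done with T30.
T32 starts after T31 ends — done with T31.
T33 starts exactly when T32 ends (back-to-back, no overlap) — done with T32.
T34 starts after T33 ends — done with T33.
T35 starts before T34 ends → T34 and T35 overlap.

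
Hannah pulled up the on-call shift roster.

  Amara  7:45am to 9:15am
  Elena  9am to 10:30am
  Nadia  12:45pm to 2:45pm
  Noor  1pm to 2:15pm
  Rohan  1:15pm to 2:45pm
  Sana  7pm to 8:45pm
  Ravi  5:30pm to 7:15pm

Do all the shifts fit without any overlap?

No

Sorted by start: Amara, Elena, Nadia, Noor, Rohan, Ravi, Sana.
Elena starts before Amara ends → Amara and Elena overlap.
That's a conflict, so the schedule is not conflict-free.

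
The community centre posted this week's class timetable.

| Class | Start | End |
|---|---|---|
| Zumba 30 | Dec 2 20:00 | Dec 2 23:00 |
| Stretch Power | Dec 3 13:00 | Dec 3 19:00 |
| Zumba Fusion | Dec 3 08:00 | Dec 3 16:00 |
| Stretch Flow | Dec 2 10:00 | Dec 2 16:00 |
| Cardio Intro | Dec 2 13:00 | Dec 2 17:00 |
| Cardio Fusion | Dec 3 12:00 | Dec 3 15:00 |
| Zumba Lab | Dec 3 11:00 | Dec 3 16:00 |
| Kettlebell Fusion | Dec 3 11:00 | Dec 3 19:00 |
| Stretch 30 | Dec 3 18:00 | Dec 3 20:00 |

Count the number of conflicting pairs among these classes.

Sorted by start: Stretch Flow, Cardio Intro, Zumba 30, Zumba Fusion, Zumba Lab, Kettlebell Fusion, Cardio Fusion, Stretch Power, Stretch 30.
Cardio Intro starts before Stretch Flow ends → Stretch Flow and Cardio Intro overlap.
Zumba 30 starts after Stretch Flow ends — done with Stretch Flow.
Zumba 30 starts after Cardio Intro ends — done with Cardio Intro.
Zumba Fusion starts after Zumba 30 ends — done with Zumba 30.
Zumba Lab starts before Zumba Fusion ends → Zumba Fusion and Zumba Lab overlap.
Kettlebell Fusion starts before Zumba Fusion ends → Zumba Fusion and Kettlebell Fusion overlap.
Cardio Fusion starts before Zumba Fusion ends → Zumba Fusion and Cardio Fusion overlap.
Stretch Power starts before Zumba Fusion ends → Zumba Fusion and Stretch Power overlap.
Stretch 30 starts after Zumba Fusion ends.
Kettlebell Fusion starts before Zumba Lab ends → Zumba Lab and Kettlebell Fusion overlap.
Cardio Fusion starts before Zumba Lab ends → Zumba Lab and Cardio Fusion overlap.
Stretch Power starts before Zumba Lab ends → Zumba Lab and Stretch Power overlap.
Stretch 30 starts after Zumba Lab ends.
Cardio Fusion starts before Kettlebell Fusion ends → Kettlebell Fusion and Cardio Fusion overlap.
Stretch Power starts before Kettlebell Fusion ends → Kettlebell Fusion and Stretch Power overlap.
Stretch 30 starts before Kettlebell Fusion ends → Kettlebell Fusion and Stretch 30 overlap.
Stretch Power starts before Cardio Fusion ends → Cardio Fusion and Stretch Power overlap.
Stretch 30 starts after Cardio Fusion ends.
Stretch 30 starts before Stretch Power ends → Stretch Power and Stretch 30 overlap.
Overlapping pairs: Cardio Fusion & Kettlebell Fusion, Cardio Fusion & Stretch Power, Cardio Fusion & Zumba Fusion, Cardio Fusion & Zumba Lab, Cardio Intro & Stretch Flow, Kettlebell Fusion & Stretch 30, Kettlebell Fusion & Stretch Power, Kettlebell Fusion & Zumba Fusion, Kettlebell Fusion & Zumba Lab, Stretch 30 & Stretch Power, Stretch Power & Zumba Fusion, Stretch Power & Zumba Lab, Zumba Fusion & Zumba Lab — 13 in total.

13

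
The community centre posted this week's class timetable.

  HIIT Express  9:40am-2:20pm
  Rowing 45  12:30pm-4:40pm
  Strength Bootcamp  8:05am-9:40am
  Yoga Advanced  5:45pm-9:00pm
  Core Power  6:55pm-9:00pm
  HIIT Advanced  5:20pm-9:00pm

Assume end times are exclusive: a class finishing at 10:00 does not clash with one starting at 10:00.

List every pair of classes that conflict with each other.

Sorted by start: Strength Bootcamp, HIIT Express, Rowing 45, HIIT Advanced, Yoga Advanced, Core Power.
HIIT Express starts exactly when Strength Bootcamp ends (back-to-back, no overlap), so Strength Bootcamp has no further overlaps.
Rowing 45 starts before HIIT Express ends → HIIT Express and Rowing 45 overlap.
HIIT Advanced starts after HIIT Express ends, so HIIT Express has no further overlaps.
HIIT Advanced starts after Rowing 45 ends, so Rowing 45 has no further overlaps.
Yoga Advanced starts before HIIT Advanced ends → HIIT Advanced and Yoga Advanced overlap.
Core Power starts before HIIT Advanced ends → HIIT Advanced and Core Power overlap.
Core Power starts before Yoga Advanced ends → Yoga Advanced and Core Power overlap.

Core Power & HIIT Advanced, Core Power & Yoga Advanced, HIIT Advanced & Yoga Advanced, HIIT Express & Rowing 45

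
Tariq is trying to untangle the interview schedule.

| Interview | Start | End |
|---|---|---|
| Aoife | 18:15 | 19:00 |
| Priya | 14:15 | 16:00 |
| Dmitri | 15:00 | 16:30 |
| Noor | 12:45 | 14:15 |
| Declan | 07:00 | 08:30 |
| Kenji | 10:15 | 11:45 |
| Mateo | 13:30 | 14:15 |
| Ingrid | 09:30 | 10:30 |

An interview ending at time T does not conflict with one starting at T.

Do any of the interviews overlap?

Yes

Sorted by start: Declan, Ingrid, Kenji, Noor, Mateo, Priya, Dmitri, Aoife.
Ingrid starts after Declan ends, so nothing later overlaps Declan either.
Kenji starts before Ingrid ends → Ingrid and Kenji overlap.
That's a conflict, so the schedule is not conflict-free.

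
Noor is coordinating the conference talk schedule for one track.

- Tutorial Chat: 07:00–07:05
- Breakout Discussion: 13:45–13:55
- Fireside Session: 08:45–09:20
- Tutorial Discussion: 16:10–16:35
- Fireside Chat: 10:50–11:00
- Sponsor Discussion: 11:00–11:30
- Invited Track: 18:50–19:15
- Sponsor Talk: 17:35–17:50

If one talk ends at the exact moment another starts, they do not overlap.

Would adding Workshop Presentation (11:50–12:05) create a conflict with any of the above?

No — it doesn't clash with anything

Tutorial Chat: ends 07:05 at or before Workshop Presentation starts 11:50 → clear.
Fireside Session: ends 09:20 at or before Workshop Presentation starts 11:50 → clear.
Fireside Chat: ends 11:00 at or before Workshop Presentation starts 11:50 → clear.
Sponsor Discussion: ends 11:30 at or before Workshop Presentation starts 11:50 → clear.
Breakout Discussion: starts 13:45 at or after Workshop Presentation ends 12:05 → clear.
Tutorial Discussion: starts 16:10 at or after Workshop Presentation ends 12:05 → clear.
Sponsor Talk: starts 17:35 at or after Workshop Presentation ends 12:05 → clear.
Invited Track: starts 18:50 at or after Workshop Presentation ends 12:05 → clear.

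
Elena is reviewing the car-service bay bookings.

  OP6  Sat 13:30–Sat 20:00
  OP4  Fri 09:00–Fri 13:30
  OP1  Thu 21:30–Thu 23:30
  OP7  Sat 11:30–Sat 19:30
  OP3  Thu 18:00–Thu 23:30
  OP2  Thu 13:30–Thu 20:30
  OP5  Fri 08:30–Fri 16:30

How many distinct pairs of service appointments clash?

Sorted by start: OP2, OP3, OP1, OP5, OP4, OP7, OP6.
OP3 starts before OP2 ends → OP2 and OP3 overlap.
OP1 starts after OP2 ends, so OP2 has no further overlaps.
OP1 starts before OP3 ends → OP3 and OP1 overlap.
OP5 starts after OP3 ends, so OP3 has no further overlaps.
OP5 starts after OP1 ends, so OP1 has no further overlaps.
OP4 starts before OP5 ends → OP5 and OP4 overlap.
OP7 starts after OP5 ends, so OP5 has no further overlaps.
OP7 starts after OP4 ends, so OP4 has no further overlaps.
OP6 starts before OP7 ends → OP7 and OP6 overlap.
Overlapping pairs: OP1 & OP3, OP2 & OP3, OP4 & OP5, OP6 & OP7 — 4 in total.

4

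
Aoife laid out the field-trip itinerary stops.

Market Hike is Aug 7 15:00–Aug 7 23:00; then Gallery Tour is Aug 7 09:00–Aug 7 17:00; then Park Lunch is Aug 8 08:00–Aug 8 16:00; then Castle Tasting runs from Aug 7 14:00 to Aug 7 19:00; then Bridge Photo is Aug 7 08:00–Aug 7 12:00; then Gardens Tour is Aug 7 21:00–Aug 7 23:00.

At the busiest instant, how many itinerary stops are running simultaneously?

Sweep the timeline, counting +1 at each start and −1 at each end (ends before starts at a tie):
Aug 7 08:00 start Bridge Photo → 1
Aug 7 09:00 start Gallery Tour → 2
Aug 7 12:00 end Bridge Photo → 1
Aug 7 14:00 start Castle Tasting → 2
Aug 7 15:00 start Market Hike → 3
Aug 7 17:00 end Gallery Tour → 2
Aug 7 19:00 end Castle Tasting → 1
Aug 7 21:00 start Gardens Tour → 2
Aug 7 23:00 end Gardens Tour → 1
Aug 7 23:00 end Market Hike → 0
Aug 8 08:00 start Park Lunch → 1
Aug 8 16:00 end Park Lunch → 0
Peak is 3, at Aug 7 15:00 (Castle Tasting, Gallery Tour, Market Hike).

3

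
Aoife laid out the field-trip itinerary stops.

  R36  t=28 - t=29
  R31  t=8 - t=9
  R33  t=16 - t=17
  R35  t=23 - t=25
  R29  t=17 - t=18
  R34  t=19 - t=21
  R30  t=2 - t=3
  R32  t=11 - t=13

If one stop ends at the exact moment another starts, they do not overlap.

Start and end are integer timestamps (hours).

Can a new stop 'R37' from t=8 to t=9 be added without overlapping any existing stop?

No — it overlaps R31

R30: ends t=3 at or before R37 starts t=8 → clear.
R31: starts t=8 before R37 ends t=9, and ends t=9 after R37 starts t=8 → overlap.
R32: starts t=11 at or after R37 ends t=9 → clear.
R33: starts t=16 at or after R37 ends t=9 → clear.
R29: starts t=17 at or after R37 ends t=9 → clear.
R34: starts t=19 at or after R37 ends t=9 → clear.
R35: starts t=23 at or after R37 ends t=9 → clear.
R36: starts t=28 at or after R37 ends t=9 → clear.
R37 overlaps R31.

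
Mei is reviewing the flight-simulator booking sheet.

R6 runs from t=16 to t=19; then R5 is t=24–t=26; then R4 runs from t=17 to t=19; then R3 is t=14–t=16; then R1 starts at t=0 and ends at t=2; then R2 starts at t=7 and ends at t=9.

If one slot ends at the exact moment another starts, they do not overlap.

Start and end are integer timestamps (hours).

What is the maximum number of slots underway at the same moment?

2

Walk through starts and ends in time order (an end at T is processed before a start at T):
t=0 start R1 → 1
t=2 end R1 → 0
t=7 start R2 → 1
t=9 end R2 → 0
t=14 start R3 → 1
t=16 end R3 → 0
t=16 start R6 → 1
t=17 start R4 → 2
t=19 end R4 → 1
t=19 end R6 → 0
t=24 start R5 → 1
t=26 end R5 → 0
Peak is 2, at t=17 (R4, R6).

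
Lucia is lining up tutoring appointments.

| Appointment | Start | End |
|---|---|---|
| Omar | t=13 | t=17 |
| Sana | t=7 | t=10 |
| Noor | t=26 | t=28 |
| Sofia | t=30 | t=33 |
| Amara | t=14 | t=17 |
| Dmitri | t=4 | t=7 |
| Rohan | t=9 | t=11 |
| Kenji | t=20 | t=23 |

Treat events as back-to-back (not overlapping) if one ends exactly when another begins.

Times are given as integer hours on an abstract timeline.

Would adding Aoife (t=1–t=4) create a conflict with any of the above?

No — it doesn't clash with anything

Dmitri: starts t=4 at or after Aoife ends t=4 → clear.
Sana: starts t=7 at or after Aoife ends t=4 → clear.
Rohan: starts t=9 at or after Aoife ends t=4 → clear.
Omar: starts t=13 at or after Aoife ends t=4 → clear.
Amara: starts t=14 at or after Aoife ends t=4 → clear.
Kenji: starts t=20 at or after Aoife ends t=4 → clear.
Noor: starts t=26 at or after Aoife ends t=4 → clear.
Sofia: starts t=30 at or after Aoife ends t=4 → clear.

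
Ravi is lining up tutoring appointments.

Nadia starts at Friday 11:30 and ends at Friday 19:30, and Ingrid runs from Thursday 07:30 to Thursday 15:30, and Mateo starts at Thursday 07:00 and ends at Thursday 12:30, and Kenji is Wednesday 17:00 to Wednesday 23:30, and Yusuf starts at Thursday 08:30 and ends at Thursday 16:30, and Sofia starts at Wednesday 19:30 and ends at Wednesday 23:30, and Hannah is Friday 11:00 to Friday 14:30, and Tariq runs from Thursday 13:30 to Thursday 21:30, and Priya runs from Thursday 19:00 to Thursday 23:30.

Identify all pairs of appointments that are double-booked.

Hannah & Nadia, Ingrid & Mateo, Ingrid & Tariq, Ingrid & Yusuf, Kenji & Sofia, Mateo & Yusuf, Priya & Tariq, Tariq & Yusuf

Sorted by start: Kenji, Sofia, Mateo, Ingrid, Yusuf, Tariq, Priya, Hannah, Nadia.
Sofia starts before Kenji ends → Kenji and Sofia overlap.
Mateo starts after Kenji ends, so nothing later overlaps Kenji either.
Mateo starts after Sofia ends, so nothing later overlaps Sofia either.
Ingrid starts before Mateo ends → Mateo and Ingrid overlap.
Yusuf starts before Mateo ends → Mateo and Yusuf overlap.
Tariq starts after Mateo ends, so nothing later overlaps Mateo either.
Yusuf starts before Ingrid ends → Ingrid and Yusuf overlap.
Tariq starts before Ingrid ends → Ingrid and Tariq overlap.
Priya starts after Ingrid ends, so nothing later overlaps Ingrid either.
Tariq starts before Yusuf ends → Yusuf and Tariq overlap.
Priya starts after Yusuf ends, so nothing later overlaps Yusuf either.
Priya starts before Tariq ends → Tariq and Priya overlap.
Hannah starts after Tariq ends, so nothing later overlaps Tariq either.
Hannah starts after Priya ends, so nothing later overlaps Priya either.
Nadia starts before Hannah ends → Hannah and Nadia overlap.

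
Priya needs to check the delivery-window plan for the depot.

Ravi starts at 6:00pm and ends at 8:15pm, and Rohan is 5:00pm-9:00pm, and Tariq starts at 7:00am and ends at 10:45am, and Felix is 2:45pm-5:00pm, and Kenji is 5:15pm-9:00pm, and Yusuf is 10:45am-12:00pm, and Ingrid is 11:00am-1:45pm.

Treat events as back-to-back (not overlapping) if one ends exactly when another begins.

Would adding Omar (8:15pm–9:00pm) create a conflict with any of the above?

Tariq: ends 10:45am at or before Omar starts 8:15pm → clear.
Yusuf: ends 12:00pm at or before Omar starts 8:15pm → clear.
Ingrid: ends 1:45pm at or before Omar starts 8:15pm → clear.
Felix: ends 5:00pm at or before Omar starts 8:15pm → clear.
Rohan: starts 5:00pm before Omar ends 9:00pm, and ends 9:00pm after Omar starts 8:15pm → overlap.
Kenji: starts 5:15pm before Omar ends 9:00pm, and ends 9:00pm after Omar starts 8:15pm → overlap.
Ravi: ends 8:15pm at or before Omar starts 8:15pm → clear.
Omar overlaps Rohan, Kenji.

Yes — it overlaps Kenji, Rohan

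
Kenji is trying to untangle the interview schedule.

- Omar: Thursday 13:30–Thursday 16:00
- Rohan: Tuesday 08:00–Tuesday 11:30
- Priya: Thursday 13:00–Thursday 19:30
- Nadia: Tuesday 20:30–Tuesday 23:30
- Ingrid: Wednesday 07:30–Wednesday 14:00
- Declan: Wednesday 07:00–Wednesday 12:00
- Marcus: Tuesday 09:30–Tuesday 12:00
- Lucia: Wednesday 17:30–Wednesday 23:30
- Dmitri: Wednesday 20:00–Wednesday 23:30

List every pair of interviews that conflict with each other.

Declan & Ingrid, Dmitri & Lucia, Marcus & Rohan, Omar & Priya

Two intervals overlap when each starts before the other ends.
Sorted by start: Rohan, Marcus, Nadia, Declan, Ingrid, Lucia, Dmitri, Priya, Omar.
Marcus starts before Rohan ends → Rohan and Marcus overlap.
Nadia starts after Rohan ends — done with Rohan.
Nadia starts after Marcus ends — done with Marcus.
Declan starts after Nadia ends — done with Nadia.
Ingrid starts before Declan ends → Declan and Ingrid overlap.
Lucia starts after Declan ends — done with Declan.
Lucia starts after Ingrid ends — done with Ingrid.
Dmitri starts before Lucia ends → Lucia and Dmitri overlap.
Priya starts after Lucia ends — done with Lucia.
Priya starts after Dmitri ends — done with Dmitri.
Omar starts before Priya ends → Priya and Omar overlap.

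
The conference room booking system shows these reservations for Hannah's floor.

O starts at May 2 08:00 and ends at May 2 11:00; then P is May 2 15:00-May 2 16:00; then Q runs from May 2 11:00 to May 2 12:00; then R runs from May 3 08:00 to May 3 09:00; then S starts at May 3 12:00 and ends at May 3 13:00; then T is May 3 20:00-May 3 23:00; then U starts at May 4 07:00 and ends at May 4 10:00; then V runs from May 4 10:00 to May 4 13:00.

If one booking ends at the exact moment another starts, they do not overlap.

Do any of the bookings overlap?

Sorted by start: O, Q, P, R, S, T, U, V.
Q starts exactly when O ends (back-to-back, no overlap) — done with O.
P starts after Q ends — done with Q.
R starts after P ends — done with P.
S starts after R ends — done with R.
T starts after S ends — done with S.
U starts after T ends — done with T.
V starts exactly when U ends (back-to-back, no overlap).
Every pair is clear; the schedule has no overlaps.

No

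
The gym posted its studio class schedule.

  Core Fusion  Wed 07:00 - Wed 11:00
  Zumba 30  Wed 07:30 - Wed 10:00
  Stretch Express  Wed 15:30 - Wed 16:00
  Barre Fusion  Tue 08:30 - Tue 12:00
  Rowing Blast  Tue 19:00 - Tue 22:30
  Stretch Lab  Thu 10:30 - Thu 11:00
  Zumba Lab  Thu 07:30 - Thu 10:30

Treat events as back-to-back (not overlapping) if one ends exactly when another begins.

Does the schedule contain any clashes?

Yes

Sorted by start: Barre Fusion, Rowing Blast, Core Fusion, Zumba 30, Stretch Express, Zumba Lab, Stretch Lab.
Rowing Blast starts after Barre Fusion ends, so Barre Fusion has no further overlaps.
Core Fusion starts after Rowing Blast ends, so Rowing Blast has no further overlaps.
Zumba 30 starts before Core Fusion ends → Core Fusion and Zumba 30 overlap.
That's a conflict, so the schedule is not conflict-free.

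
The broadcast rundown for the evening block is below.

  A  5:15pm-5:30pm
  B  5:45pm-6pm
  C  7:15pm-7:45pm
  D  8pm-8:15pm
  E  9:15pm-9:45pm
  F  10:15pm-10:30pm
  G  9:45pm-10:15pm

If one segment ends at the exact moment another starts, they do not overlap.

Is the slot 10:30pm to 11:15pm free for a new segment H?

Yes — the slot is free

A: ends 5:30pm at or before H starts 10:30pm → clear.
B: ends 6pm at or before H starts 10:30pm → clear.
C: ends 7:45pm at or before H starts 10:30pm → clear.
D: ends 8:15pm at or before H starts 10:30pm → clear.
E: ends 9:45pm at or before H starts 10:30pm → clear.
G: ends 10:15pm at or before H starts 10:30pm → clear.
F: ends 10:30pm at or before H starts 10:30pm → clear.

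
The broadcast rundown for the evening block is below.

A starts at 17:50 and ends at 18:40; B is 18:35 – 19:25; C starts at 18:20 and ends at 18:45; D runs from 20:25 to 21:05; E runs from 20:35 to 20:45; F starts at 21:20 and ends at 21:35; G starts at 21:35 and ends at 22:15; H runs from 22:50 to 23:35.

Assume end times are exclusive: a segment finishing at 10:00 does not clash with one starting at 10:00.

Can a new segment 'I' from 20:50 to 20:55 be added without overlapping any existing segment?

A: ends 18:40 at or before I starts 20:50 → clear.
C: ends 18:45 at or before I starts 20:50 → clear.
B: ends 19:25 at or before I starts 20:50 → clear.
D: starts 20:25 before I ends 20:55, and ends 21:05 after I starts 20:50 → overlap.
E: ends 20:45 at or before I starts 20:50 → clear.
F: starts 21:20 at or after I ends 20:55 → clear.
G: starts 21:35 at or after I ends 20:55 → clear.
H: starts 22:50 at or after I ends 20:55 → clear.
I overlaps D.

No — it overlaps D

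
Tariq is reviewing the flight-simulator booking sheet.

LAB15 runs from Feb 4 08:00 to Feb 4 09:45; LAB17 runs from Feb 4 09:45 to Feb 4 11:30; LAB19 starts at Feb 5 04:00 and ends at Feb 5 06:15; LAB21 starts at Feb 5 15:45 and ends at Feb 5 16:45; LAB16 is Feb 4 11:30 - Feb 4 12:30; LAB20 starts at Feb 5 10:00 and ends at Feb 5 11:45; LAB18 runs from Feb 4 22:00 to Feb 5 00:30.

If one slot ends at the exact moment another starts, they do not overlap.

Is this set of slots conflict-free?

Two intervals overlap when each starts before the other ends.
Sorted by start: LAB15, LAB17, LAB16, LAB18, LAB19, LAB20, LAB21.
LAB17 starts exactly when LAB15 ends (back-to-back, no overlap) — done with LAB15.
LAB16 starts exactly when LAB17 ends (back-to-back, no overlap) — done with LAB17.
LAB18 starts after LAB16 ends — done with LAB16.
LAB19 starts after LAB18 ends — done with LAB18.
LAB20 starts after LAB19 ends — done with LAB19.
LAB21 starts after LAB20 ends.
Every pair is clear; the schedule has no overlaps.

Yes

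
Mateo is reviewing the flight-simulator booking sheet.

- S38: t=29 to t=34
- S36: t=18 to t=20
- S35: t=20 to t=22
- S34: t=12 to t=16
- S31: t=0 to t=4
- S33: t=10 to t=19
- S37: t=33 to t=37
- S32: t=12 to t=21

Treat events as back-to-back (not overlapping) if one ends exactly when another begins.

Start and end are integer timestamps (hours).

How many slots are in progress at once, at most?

Sweep the timeline, counting +1 at each start and −1 at each end (ends before starts at a tie):
t=0 start S31 → 1
t=4 end S31 → 0
t=10 start S33 → 1
t=12 start S32 → 2
t=12 start S34 → 3
t=16 end S34 → 2
t=18 start S36 → 3
t=19 end S33 → 2
t=20 end S36 → 1
t=20 start S35 → 2
t=21 end S32 → 1
t=22 end S35 → 0
t=29 start S38 → 1
t=33 start S37 → 2
t=34 end S38 → 1
t=37 end S37 → 0
Peak is 3, at t=12 (S32, S33, S34).

3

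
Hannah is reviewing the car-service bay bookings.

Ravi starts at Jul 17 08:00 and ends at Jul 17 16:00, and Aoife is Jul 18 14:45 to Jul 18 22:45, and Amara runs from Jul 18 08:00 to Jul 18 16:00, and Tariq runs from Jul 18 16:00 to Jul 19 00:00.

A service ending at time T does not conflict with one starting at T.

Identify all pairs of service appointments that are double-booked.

Sorted by start: Ravi, Amara, Aoife, Tariq.
Amara starts after Ravi ends, so nothing later overlaps Ravi either.
Aoife starts before Amara ends → Amara and Aoife overlap.
Tariq starts exactly when Amara ends (back-to-back, no overlap).
Tariq starts before Aoife ends → Aoife and Tariq overlap.

Amara & Aoife, Aoife & Tariq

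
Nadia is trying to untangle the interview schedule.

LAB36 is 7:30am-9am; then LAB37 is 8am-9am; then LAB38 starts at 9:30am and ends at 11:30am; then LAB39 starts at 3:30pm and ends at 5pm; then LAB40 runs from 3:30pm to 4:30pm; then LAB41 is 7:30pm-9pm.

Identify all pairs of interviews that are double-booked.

Two intervals overlap when each starts before the other ends.
Sorted by start: LAB36, LAB37, LAB38, LAB39, LAB40, LAB41.
LAB37 starts before LAB36 ends → LAB36 and LAB37 overlap.
LAB38 starts after LAB36 ends, so LAB36 has no further overlaps.
LAB38 starts after LAB37 ends, so LAB37 has no further overlaps.
LAB39 starts after LAB38 ends, so LAB38 has no further overlaps.
LAB40 starts before LAB39 ends → LAB39 and LAB40 overlap.
LAB41 starts after LAB39 ends.
LAB41 starts after LAB40 ends.

LAB36 & LAB37, LAB39 & LAB40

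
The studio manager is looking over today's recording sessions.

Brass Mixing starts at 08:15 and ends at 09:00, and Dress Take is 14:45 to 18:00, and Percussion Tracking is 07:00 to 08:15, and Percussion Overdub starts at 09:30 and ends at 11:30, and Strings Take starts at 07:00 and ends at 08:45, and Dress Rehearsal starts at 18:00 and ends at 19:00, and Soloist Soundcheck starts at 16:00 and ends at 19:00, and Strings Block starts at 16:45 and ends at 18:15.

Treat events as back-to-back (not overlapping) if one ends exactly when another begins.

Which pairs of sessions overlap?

Check each pair: they overlap iff neither finishes before the other starts.
Sorted by start: Percussion Tracking, Strings Take, Brass Mixing, Percussion Overdub, Dress Take, Soloist Soundcheck, Strings Block, Dress Rehearsal.
Strings Take starts before Percussion Tracking ends → Percussion Tracking and Strings Take overlap.
Brass Mixing starts exactly when Percussion Tracking ends (back-to-back, no overlap), so nothing later overlaps Percussion Tracking either.
Brass Mixing starts before Strings Take ends → Strings Take and Brass Mixing overlap.
Percussion Overdub starts after Strings Take ends, so nothing later overlaps Strings Take either.
Percussion Overdub starts after Brass Mixing ends, so nothing later overlaps Brass Mixing either.
Dress Take starts after Percussion Overdub ends, so nothing later overlaps Percussion Overdub either.
Soloist Soundcheck starts before Dress Take ends → Dress Take and Soloist Soundcheck overlap.
Strings Block starts before Dress Take ends → Dress Take and Strings Block overlap.
Dress Rehearsal starts exactly when Dress Take ends (back-to-back, no overlap).
Strings Block starts before Soloist Soundcheck ends → Soloist Soundcheck and Strings Block overlap.
Dress Rehearsal starts before Soloist Soundcheck ends → Soloist Soundcheck and Dress Rehearsal overlap.
Dress Rehearsal starts before Strings Block ends → Strings Block and Dress Rehearsal overlap.

Brass Mixing & Strings Take, Dress Rehearsal & Soloist Soundcheck, Dress Rehearsal & Strings Block, Dress Take & Soloist Soundcheck, Dress Take & Strings Block, Percussion Tracking & Strings Take, Soloist Soundcheck & Strings Block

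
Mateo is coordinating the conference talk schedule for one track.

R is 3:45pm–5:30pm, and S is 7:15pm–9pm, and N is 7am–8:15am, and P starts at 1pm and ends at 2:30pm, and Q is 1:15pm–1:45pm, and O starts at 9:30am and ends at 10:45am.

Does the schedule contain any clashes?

Two intervals overlap when each starts before the other ends.
Sorted by start: N, O, P, Q, R, S.
O starts after N ends — done with N.
P starts after O ends — done with O.
Q starts before P ends → P and Q overlap.
That's a conflict, so the schedule is not conflict-free.

Yes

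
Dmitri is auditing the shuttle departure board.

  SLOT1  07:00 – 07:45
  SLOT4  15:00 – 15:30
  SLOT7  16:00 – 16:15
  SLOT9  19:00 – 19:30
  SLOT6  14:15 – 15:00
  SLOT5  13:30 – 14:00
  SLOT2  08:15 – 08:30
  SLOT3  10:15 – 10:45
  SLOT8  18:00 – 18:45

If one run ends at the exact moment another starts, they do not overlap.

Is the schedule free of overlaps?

Sorted by start: SLOT1, SLOT2, SLOT3, SLOT5, SLOT6, SLOT4, SLOT7, SLOT8, SLOT9.
SLOT2 starts after SLOT1 ends, so SLOT1 has no further overlaps.
SLOT3 starts after SLOT2 ends, so SLOT2 has no further overlaps.
SLOT5 starts after SLOT3 ends, so SLOT3 has no further overlaps.
SLOT6 starts after SLOT5 ends, so SLOT5 has no further overlaps.
SLOT4 starts exactly when SLOT6 ends (back-to-back, no overlap), so SLOT6 has no further overlaps.
SLOT7 starts after SLOT4 ends, so SLOT4 has no further overlaps.
SLOT8 starts after SLOT7 ends, so SLOT7 has no further overlaps.
SLOT9 starts after SLOT8 ends.
Every pair is clear; the schedule has no overlaps.

Yes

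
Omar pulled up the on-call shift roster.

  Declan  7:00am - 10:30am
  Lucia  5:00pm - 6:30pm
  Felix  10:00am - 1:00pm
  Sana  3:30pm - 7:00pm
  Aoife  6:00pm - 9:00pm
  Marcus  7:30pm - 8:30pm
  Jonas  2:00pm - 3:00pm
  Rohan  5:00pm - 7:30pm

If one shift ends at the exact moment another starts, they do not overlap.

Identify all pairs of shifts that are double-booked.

Check each pair: they overlap iff neither finishes before the other starts.
Sorted by start: Declan, Felix, Jonas, Sana, Rohan, Lucia, Aoife, Marcus.
Felix starts before Declan ends → Declan and Felix overlap.
Jonas starts after Declan ends; Declan is clear from here.
Jonas starts after Felix ends; Felix is clear from here.
Sana starts after Jonas ends; Jonas is clear from here.
Rohan starts before Sana ends → Sana and Rohan overlap.
Lucia starts before Sana ends → Sana and Lucia overlap.
Aoife starts before Sana ends → Sana and Aoife overlap.
Marcus starts after Sana ends.
Lucia starts before Rohan ends → Rohan and Lucia overlap.
Aoife starts before Rohan ends → Rohan and Aoife overlap.
Marcus starts exactly when Rohan ends (back-to-back, no overlap).
Aoife starts before Lucia ends → Lucia and Aoife overlap.
Marcus starts after Lucia ends.
Marcus starts before Aoife ends → Aoife and Marcus overlap.

Aoife & Lucia, Aoife & Marcus, Aoife & Rohan, Aoife & Sana, Declan & Felix, Lucia & Rohan, Lucia & Sana, Rohan & Sana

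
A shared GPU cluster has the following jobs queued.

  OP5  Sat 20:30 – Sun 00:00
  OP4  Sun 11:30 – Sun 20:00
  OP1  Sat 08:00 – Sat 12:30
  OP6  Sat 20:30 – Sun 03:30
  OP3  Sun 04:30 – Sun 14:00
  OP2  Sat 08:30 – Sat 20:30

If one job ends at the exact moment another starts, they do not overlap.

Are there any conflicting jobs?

Check each pair: they overlap iff neither finishes before the other starts.
Sorted by start: OP1, OP2, OP5, OP6, OP3, OP4.
OP2 starts before OP1 ends → OP1 and OP2 overlap.
That's a conflict, so the schedule is not conflict-free.

Yes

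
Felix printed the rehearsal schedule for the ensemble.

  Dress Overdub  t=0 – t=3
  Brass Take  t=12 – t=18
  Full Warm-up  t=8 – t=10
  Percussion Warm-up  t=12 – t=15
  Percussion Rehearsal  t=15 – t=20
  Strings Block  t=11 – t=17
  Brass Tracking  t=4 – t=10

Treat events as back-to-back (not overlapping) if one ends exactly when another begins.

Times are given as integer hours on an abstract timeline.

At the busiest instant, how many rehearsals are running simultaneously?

3

Sort all start/end points and keep a running count:
t=0 start Dress Overdub → 1
t=3 end Dress Overdub → 0
t=4 start Brass Tracking → 1
t=8 start Full Warm-up → 2
t=10 end Brass Tracking → 1
t=10 end Full Warm-up → 0
t=11 start Strings Block → 1
t=12 start Brass Take → 2
t=12 start Percussion Warm-up → 3
t=15 end Percussion Warm-up → 2
t=15 start Percussion Rehearsal → 3
t=17 end Strings Block → 2
t=18 end Brass Take → 1
t=20 end Percussion Rehearsal → 0
Peak is 3, at t=12 (Brass Take, Percussion Warm-up, Strings Block).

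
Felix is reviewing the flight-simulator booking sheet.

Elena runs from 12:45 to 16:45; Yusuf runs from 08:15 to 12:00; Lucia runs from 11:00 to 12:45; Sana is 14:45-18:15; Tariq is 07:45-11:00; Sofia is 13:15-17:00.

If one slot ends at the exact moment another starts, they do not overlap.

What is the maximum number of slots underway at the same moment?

3

Sweep the timeline, counting +1 at each start and −1 at each end (ends before starts at a tie):
07:45 start Tariq → 1
08:15 start Yusuf → 2
11:00 end Tariq → 1
11:00 start Lucia → 2
12:00 end Yusuf → 1
12:45 end Lucia → 0
12:45 start Elena → 1
13:15 start Sofia → 2
14:45 start Sana → 3
16:45 end Elena → 2
17:00 end Sofia → 1
18:15 end Sana → 0
Peak is 3, at 14:45 (Elena, Sana, Sofia).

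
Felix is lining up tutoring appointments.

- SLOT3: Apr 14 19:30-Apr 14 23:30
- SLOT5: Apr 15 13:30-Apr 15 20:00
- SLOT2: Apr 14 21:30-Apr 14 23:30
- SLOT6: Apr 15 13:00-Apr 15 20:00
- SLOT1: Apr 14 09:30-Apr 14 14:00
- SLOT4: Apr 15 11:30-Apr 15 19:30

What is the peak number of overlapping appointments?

3

Walk through starts and ends in time order (an end at T is processed before a start at T):
Apr 14 09:30 start SLOT1 → 1
Apr 14 14:00 end SLOT1 → 0
Apr 14 19:30 start SLOT3 → 1
Apr 14 21:30 start SLOT2 → 2
Apr 14 23:30 end SLOT2 → 1
Apr 14 23:30 end SLOT3 → 0
Apr 15 11:30 start SLOT4 → 1
Apr 15 13:00 start SLOT6 → 2
Apr 15 13:30 start SLOT5 → 3
Apr 15 19:30 end SLOT4 → 2
Apr 15 20:00 end SLOT5 → 1
Apr 15 20:00 end SLOT6 → 0
Peak is 3, at Apr 15 13:30 (SLOT4, SLOT5, SLOT6).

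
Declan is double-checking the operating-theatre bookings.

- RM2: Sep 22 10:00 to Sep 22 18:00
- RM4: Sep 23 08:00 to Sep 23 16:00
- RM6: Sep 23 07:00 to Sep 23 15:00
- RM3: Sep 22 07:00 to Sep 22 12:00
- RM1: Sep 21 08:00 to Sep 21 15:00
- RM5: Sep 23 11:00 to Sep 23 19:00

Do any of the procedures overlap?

Yes

Two intervals overlap when each starts before the other ends.
Sorted by start: RM1, RM3, RM2, RM6, RM4, RM5.
RM3 starts after RM1 ends — done with RM1.
RM2 starts before RM3 ends → RM3 and RM2 overlap.
That's a conflict, so the schedule is not conflict-free.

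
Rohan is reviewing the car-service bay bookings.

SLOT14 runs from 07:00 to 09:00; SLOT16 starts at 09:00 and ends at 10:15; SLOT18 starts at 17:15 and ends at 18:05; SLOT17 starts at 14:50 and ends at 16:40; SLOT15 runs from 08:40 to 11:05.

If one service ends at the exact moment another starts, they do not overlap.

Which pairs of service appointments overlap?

SLOT14 & SLOT15, SLOT15 & SLOT16

Two intervals overlap when each starts before the other ends.
Sorted by start: SLOT14, SLOT15, SLOT16, SLOT17, SLOT18.
SLOT15 starts before SLOT14 ends → SLOT14 and SLOT15 overlap.
SLOT16 starts exactly when SLOT14 ends (back-to-back, no overlap), so nothing later overlaps SLOT14 either.
SLOT16 starts before SLOT15 ends → SLOT15 and SLOT16 overlap.
SLOT17 starts after SLOT15 ends, so nothing later overlaps SLOT15 either.
SLOT17 starts after SLOT16 ends, so nothing later overlaps SLOT16 either.
SLOT18 starts after SLOT17 ends.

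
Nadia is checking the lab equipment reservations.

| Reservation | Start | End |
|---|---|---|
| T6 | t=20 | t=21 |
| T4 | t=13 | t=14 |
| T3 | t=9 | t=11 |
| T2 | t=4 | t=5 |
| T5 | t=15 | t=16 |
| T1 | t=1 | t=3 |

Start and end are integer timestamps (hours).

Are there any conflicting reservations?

No

Two intervals overlap when each starts before the other ends.
Sorted by start: T1, T2, T3, T4, T5, T6.
T2 starts after T1 ends, so nothing later overlaps T1 either.
T3 starts after T2 ends, so nothing later overlaps T2 either.
T4 starts after T3 ends, so nothing later overlaps T3 either.
T5 starts after T4 ends, so nothing later overlaps T4 either.
T6 starts after T5 ends.
Every pair is clear; the schedule has no overlaps.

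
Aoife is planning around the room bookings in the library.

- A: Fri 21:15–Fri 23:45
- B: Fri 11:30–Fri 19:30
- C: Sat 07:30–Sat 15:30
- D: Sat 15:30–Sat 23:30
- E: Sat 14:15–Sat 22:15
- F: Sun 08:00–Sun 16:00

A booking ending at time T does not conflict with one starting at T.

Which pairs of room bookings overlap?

Sorted by start: B, A, C, E, D, F.
A starts after B ends, so nothing later overlaps B either.
C starts after A ends, so nothing later overlaps A either.
E starts before C ends → C and E overlap.
D starts exactly when C ends (back-to-back, no overlap), so nothing later overlaps C either.
D starts before E ends → E and D overlap.
F starts after E ends.
F starts after D ends.

C & E, D & E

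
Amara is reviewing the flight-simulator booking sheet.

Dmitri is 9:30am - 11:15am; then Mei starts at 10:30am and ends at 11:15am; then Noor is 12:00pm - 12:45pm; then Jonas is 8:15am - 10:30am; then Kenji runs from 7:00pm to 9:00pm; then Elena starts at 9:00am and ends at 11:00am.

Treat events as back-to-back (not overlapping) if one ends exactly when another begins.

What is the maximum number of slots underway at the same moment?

3

Sort all start/end points and keep a running count:
8:15am start Jonas → 1
9:00am start Elena → 2
9:30am start Dmitri → 3
10:30am end Jonas → 2
10:30am start Mei → 3
11:00am end Elena → 2
11:15am end Dmitri → 1
11:15am end Mei → 0
12:00pm start Noor → 1
12:45pm end Noor → 0
7:00pm start Kenji → 1
9:00pm end Kenji → 0
Peak is 3, at 9:30am (Dmitri, Elena, Jonas).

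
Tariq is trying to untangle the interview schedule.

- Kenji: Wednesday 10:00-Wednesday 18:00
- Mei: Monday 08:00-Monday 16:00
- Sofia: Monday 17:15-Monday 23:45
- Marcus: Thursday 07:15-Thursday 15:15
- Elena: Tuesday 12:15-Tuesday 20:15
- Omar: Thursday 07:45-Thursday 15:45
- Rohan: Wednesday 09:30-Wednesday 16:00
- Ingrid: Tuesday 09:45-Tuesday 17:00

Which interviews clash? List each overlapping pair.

Elena & Ingrid, Kenji & Rohan, Marcus & Omar

Sorted by start: Mei, Sofia, Ingrid, Elena, Rohan, Kenji, Marcus, Omar.
Sofia starts after Mei ends — done with Mei.
Ingrid starts after Sofia ends — done with Sofia.
Elena starts before Ingrid ends → Ingrid and Elena overlap.
Rohan starts after Ingrid ends — done with Ingrid.
Rohan starts after Elena ends — done with Elena.
Kenji starts before Rohan ends → Rohan and Kenji overlap.
Marcus starts after Rohan ends — done with Rohan.
Marcus starts after Kenji ends — done with Kenji.
Omar starts before Marcus ends → Marcus and Omar overlap.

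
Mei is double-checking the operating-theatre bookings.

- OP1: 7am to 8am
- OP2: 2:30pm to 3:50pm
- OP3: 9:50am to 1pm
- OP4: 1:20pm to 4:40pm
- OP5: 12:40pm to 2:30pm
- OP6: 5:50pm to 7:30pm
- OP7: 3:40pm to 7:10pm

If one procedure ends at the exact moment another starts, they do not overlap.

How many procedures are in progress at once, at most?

Sweep the timeline, counting +1 at each start and −1 at each end (ends before starts at a tie):
7am start OP1 → 1
8am end OP1 → 0
9:50am start OP3 → 1
12:40pm start OP5 → 2
1pm end OP3 → 1
1:20pm start OP4 → 2
2:30pm end OP5 → 1
2:30pm start OP2 → 2
3:40pm start OP7 → 3
3:50pm end OP2 → 2
4:40pm end OP4 → 1
5:50pm start OP6 → 2
7:10pm end OP7 → 1
7:30pm end OP6 → 0
Peak is 3, at 3:40pm (OP2, OP4, OP7).

3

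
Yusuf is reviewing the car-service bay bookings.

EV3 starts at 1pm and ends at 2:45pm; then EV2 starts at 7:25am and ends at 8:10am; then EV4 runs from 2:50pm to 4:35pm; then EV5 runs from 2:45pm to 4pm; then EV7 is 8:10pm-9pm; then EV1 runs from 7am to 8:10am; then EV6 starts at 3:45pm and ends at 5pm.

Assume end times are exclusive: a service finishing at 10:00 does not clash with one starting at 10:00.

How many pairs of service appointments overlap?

Check each pair: they overlap iff neither finishes before the other starts.
Sorted by start: EV1, EV2, EV3, EV5, EV4, EV6, EV7.
EV2 starts before EV1 ends → EV1 and EV2 overlap.
EV3 starts after EV1 ends, so nothing later overlaps EV1 either.
EV3 starts after EV2 ends, so nothing later overlaps EV2 either.
EV5 starts exactly when EV3 ends (back-to-back, no overlap), so nothing later overlaps EV3 either.
EV4 starts before EV5 ends → EV5 and EV4 overlap.
EV6 starts before EV5 ends → EV5 and EV6 overlap.
EV7 starts after EV5 ends.
EV6 starts before EV4 ends → EV4 and EV6 overlap.
EV7 starts after EV4 ends.
EV7 starts after EV6 ends.
Overlapping pairs: EV1 & EV2, EV4 & EV5, EV4 & EV6, EV5 & EV6 — 4 in total.

4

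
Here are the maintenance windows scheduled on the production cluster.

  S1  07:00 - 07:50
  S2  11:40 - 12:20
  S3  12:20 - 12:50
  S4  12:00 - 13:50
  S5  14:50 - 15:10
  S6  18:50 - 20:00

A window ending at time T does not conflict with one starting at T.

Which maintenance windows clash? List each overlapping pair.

Sorted by start: S1, S2, S4, S3, S5, S6.
S2 starts after S1 ends, so S1 has no further overlaps.
S4 starts before S2 ends → S2 and S4 overlap.
S3 starts exactly when S2 ends (back-to-back, no overlap), so S2 has no further overlaps.
S3 starts before S4 ends → S4 and S3 overlap.
S5 starts after S4 ends, so S4 has no further overlaps.
S5 starts after S3 ends, so S3 has no further overlaps.
S6 starts after S5 ends.

S2 & S4, S3 & S4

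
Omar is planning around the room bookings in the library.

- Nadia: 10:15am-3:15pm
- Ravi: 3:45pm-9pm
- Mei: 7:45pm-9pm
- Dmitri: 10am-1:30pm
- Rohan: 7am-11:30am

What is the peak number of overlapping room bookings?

3

Sweep the timeline, counting +1 at each start and −1 at each end (ends before starts at a tie):
7am start Rohan → 1
10am start Dmitri → 2
10:15am start Nadia → 3
11:30am end Rohan → 2
1:30pm end Dmitri → 1
3:15pm end Nadia → 0
3:45pm start Ravi → 1
7:45pm start Mei → 2
9pm end Mei → 1
9pm end Ravi → 0
Peak is 3, at 10:15am (Dmitri, Nadia, Rohan).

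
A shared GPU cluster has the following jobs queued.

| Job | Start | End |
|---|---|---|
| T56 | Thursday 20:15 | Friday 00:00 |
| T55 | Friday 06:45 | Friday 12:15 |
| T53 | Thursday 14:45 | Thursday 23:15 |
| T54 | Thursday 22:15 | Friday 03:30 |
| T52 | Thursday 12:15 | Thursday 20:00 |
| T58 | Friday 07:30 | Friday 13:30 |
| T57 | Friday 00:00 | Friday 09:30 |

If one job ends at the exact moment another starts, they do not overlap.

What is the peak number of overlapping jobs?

3

Sort all start/end points and keep a running count:
Thursday 12:15 start T52 → 1
Thursday 14:45 start T53 → 2
Thursday 20:00 end T52 → 1
Thursday 20:15 start T56 → 2
Thursday 22:15 start T54 → 3
Thursday 23:15 end T53 → 2
Friday 00:00 end T56 → 1
Friday 00:00 start T57 → 2
Friday 03:30 end T54 → 1
Friday 06:45 start T55 → 2
Friday 07:30 start T58 → 3
Friday 09:30 end T57 → 2
Friday 12:15 end T55 → 1
Friday 13:30 end T58 → 0
Peak is 3, at Thursday 22:15 (T53, T54, T56).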